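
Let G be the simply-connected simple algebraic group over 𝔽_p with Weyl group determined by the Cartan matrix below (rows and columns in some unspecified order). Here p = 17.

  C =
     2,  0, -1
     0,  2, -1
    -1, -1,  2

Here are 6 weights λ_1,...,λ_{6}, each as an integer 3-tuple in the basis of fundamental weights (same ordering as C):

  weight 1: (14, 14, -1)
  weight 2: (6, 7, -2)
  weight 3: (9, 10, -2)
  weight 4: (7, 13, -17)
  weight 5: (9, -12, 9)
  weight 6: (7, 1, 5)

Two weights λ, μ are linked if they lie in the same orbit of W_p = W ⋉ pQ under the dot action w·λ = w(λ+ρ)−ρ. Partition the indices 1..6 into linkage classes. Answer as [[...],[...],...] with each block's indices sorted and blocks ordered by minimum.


Cartan matrix: type A_3 (|W|=24); un-permuting the 3 rows.

Folding the 6 weights λ_j+ρ into Ā_17 (reps in the given 3-coord order):

  [1] (2, 2, 0);  [2] (6, 7, 1);  [3] (6, 7, 1);  [4] (8, 2, 6);  [5] (6, 7, 1);  [6] (8, 2, 6)

Grouping the 6 weights by Ā_17-representative: 3 linkage classes.

[[1], [2, 3, 5], [4, 6]]


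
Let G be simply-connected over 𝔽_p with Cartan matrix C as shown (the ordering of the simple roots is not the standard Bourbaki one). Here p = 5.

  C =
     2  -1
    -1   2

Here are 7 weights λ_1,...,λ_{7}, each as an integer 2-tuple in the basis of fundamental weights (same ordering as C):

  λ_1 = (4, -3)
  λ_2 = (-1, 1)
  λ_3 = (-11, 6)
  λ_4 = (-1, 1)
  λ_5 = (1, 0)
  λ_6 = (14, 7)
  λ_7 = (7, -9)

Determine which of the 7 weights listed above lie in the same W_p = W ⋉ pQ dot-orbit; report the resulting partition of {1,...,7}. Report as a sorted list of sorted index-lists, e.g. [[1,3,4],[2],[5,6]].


Cartan matrix: type A_2 (|W|=6); un-permuting the 2 rows.

λ_j+ρ reflected into Ā_5 (⟨·,θ^∨⟩≤5); 2-tuples as given:

  [1] (3, 2)
  [2] (0, 2)
  [3] (0, 2)
  [4] (0, 2)
  [5] (2, 1)
  [6] (3, 2)
  [7] (3, 2)

Linkage partition of the 7 weights (3 classes, p=5):

[[1, 6, 7], [2, 3, 4], [5]]


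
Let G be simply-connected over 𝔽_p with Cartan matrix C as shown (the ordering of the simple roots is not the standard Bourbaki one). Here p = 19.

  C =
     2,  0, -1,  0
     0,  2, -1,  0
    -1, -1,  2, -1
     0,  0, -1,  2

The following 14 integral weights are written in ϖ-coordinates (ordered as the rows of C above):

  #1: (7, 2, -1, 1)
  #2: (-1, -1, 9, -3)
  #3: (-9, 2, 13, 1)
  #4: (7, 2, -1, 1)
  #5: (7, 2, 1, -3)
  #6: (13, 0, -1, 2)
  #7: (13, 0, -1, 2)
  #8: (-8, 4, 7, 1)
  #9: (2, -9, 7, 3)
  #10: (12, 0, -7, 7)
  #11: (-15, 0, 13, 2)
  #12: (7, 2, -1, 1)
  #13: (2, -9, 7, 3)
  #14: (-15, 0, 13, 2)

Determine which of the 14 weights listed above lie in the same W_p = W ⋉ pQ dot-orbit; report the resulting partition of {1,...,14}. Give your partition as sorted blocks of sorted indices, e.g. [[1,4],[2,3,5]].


C ↔ D_4 under row/col permutation; |W(D_4)| = 192.

Folding the 14 weights λ_j+ρ into Ā_19 (reps in the given 4-coord order):

  [1] (8, 3, 0, 2)
  [2] (0, 0, 8, 2)
  [3] (8, 3, 0, 2)
  [4] (8, 3, 0, 2)
  [5] (8, 3, 0, 2)
  [6] (14, 1, 0, 3)
  [7] (14, 1, 0, 3)
  [8] (7, 5, 1, 2)
  [9] (3, 8, 0, 4)
  [10] (7, 5, 1, 2)
  [11] (14, 1, 0, 3)
  [12] (8, 3, 0, 2)
  [13] (3, 8, 0, 4)
  [14] (14, 1, 0, 3)

Partition of {1..14} into 5 W_19-dot-orbits:

[[1, 3, 4, 5, 12], [2], [6, 7, 11, 14], [8, 10], [9, 13]]


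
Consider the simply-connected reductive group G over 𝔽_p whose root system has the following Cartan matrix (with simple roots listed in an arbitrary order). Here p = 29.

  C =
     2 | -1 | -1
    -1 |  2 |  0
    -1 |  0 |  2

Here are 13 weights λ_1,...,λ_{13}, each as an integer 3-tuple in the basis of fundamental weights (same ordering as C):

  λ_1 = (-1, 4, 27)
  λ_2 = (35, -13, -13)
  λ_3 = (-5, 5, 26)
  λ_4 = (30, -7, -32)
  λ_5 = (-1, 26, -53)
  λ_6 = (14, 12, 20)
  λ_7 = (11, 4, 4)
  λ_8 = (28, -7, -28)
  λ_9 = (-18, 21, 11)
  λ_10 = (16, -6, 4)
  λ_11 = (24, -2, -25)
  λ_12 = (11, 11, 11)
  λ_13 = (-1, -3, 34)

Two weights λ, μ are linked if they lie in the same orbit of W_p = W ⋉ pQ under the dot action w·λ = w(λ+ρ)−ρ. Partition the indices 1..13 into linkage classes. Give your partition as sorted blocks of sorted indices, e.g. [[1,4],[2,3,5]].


C ↔ A_3 under row/col permutation; |W(A_3)| = 24.

Ā_29 reps of the 13 weights (A_3, coords as presented):

  [1] (0, 1, 24);  [2] (12, 5, 5);  [3] (4, 2, 23);  [4] (4, 2, 23);  [5] (4, 2, 23);  [6] (8, 7, 1);  [7] (12, 5, 5);  [8] (4, 2, 23);  [9] (12, 5, 5);  [10] (12, 5, 5);  [11] (0, 1, 24);  [12] (12, 5, 5);  [13] (4, 2, 23)

Partition of {1..13} into 4 W_29-dot-orbits:

[[1, 11], [2, 7, 9, 10, 12], [3, 4, 5, 8, 13], [6]]


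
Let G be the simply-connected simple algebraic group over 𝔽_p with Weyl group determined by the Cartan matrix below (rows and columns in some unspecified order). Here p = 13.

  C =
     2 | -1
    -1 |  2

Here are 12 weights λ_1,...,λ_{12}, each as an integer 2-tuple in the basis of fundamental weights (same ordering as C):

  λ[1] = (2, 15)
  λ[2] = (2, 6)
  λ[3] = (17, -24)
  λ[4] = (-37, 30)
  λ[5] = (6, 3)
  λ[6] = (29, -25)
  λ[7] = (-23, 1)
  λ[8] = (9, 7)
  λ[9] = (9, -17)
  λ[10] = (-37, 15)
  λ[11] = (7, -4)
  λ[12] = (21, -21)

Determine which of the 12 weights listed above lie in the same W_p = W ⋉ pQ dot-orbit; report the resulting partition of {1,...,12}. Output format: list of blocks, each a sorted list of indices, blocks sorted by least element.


Root system A_2: the 2×2 matrix C matches after relabeling.

Folding the 12 weights λ_j+ρ into Ā_13 (reps in the given 2-coord order):

    [1] (3, 7)
    [2] (3, 7)
    [3] (5, 3)
    [4] (5, 3)
    [5] (7, 4)
    [6] (7, 4)
    [7] (7, 4)
    [8] (5, 3)
    [9] (3, 7)
    [10] (3, 7)
    [11] (5, 3)
    [12] (7, 4)

Partition of {1..12} into 3 W_13-dot-orbits:

[[1, 2, 9, 10], [3, 4, 8, 11], [5, 6, 7, 12]]


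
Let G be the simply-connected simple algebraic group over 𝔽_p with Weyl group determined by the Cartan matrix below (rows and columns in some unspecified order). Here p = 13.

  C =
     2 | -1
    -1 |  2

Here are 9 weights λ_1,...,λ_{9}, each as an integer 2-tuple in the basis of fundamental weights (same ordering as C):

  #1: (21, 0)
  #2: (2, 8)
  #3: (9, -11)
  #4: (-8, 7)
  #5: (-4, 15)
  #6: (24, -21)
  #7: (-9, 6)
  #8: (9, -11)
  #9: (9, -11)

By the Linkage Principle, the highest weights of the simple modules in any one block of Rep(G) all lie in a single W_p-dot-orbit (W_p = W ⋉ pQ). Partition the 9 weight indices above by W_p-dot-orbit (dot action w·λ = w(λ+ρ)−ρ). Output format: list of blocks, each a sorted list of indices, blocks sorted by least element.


C ↔ A_2 under row/col permutation; |W(A_2)| = 6.

Folding the 9 weights λ_j+ρ into Ā_13 (reps in the given 2-coord order):

    [1] (3, 9)
    [2] (3, 9)
    [3] (0, 10)
    [4] (7, 1)
    [5] (0, 10)
    [6] (7, 1)
    [7] (7, 1)
    [8] (0, 10)
    [9] (0, 10)

3 distinct reps among the 9 weights ⇒ 3 W_13-linkage classes:

[[1, 2], [3, 5, 8, 9], [4, 6, 7]]


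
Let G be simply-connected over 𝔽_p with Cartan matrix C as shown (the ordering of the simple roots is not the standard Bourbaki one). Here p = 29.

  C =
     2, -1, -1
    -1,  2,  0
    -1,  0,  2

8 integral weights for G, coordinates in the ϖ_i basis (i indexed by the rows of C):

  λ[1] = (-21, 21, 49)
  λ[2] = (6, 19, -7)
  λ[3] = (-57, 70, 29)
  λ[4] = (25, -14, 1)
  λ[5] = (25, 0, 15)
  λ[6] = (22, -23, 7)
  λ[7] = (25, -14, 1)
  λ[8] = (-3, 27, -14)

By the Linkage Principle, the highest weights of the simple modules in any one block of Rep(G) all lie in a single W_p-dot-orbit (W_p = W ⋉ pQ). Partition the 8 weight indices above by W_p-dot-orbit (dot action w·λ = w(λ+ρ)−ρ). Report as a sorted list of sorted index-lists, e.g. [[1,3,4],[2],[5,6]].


Root system A_3: the 3×3 matrix C matches after relabeling.

W_29-reps of the 8 weights in Ā_29 (same 3-coord order as C):

  [1] (1, 20, 6)
  [2] (1, 20, 6)
  [3] (13, 13, 2)
  [4] (13, 13, 2)
  [5] (13, 13, 2)
  [6] (1, 20, 6)
  [7] (13, 13, 2)
  [8] (13, 13, 2)

Grouping the 8 weights by Ā_29-representative: 2 linkage classes.

[[1, 2, 6], [3, 4, 5, 7, 8]]


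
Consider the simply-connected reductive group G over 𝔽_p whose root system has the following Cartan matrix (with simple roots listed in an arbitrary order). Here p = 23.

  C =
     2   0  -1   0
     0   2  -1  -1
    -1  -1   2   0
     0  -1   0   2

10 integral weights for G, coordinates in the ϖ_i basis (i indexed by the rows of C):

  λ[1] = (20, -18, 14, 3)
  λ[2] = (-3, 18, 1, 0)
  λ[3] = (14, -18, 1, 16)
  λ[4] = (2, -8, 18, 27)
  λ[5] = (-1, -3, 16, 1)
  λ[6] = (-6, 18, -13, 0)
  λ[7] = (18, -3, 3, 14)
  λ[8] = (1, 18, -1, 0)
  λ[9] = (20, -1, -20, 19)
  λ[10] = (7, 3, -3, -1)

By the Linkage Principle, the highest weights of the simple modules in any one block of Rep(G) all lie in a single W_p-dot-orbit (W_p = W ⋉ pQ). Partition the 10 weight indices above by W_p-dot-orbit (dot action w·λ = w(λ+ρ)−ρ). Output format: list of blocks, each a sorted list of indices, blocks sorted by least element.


Cartan matrix: type A_4 (|W|=120); un-permuting the 4 rows.

λ_j+ρ reflected into Ā_23 (⟨·,θ^∨⟩≤23); 4-tuples as given:

  1: (6, 2, 2, 0) · 2: (2, 19, 0, 1) · 3: (0, 2, 15, 0) · 4: (12, 2, 5, 1) · 5: (0, 2, 15, 0) · 6: (12, 2, 5, 1) · 7: (6, 2, 2, 0) · 8: (2, 19, 0, 1) · 9: (2, 19, 0, 1) · 10: (6, 2, 2, 0)

These 10 weights hit 4 W_23-dot-orbits; sizes (3, 3, 2, 2):

[[1, 7, 10], [2, 8, 9], [3, 5], [4, 6]]


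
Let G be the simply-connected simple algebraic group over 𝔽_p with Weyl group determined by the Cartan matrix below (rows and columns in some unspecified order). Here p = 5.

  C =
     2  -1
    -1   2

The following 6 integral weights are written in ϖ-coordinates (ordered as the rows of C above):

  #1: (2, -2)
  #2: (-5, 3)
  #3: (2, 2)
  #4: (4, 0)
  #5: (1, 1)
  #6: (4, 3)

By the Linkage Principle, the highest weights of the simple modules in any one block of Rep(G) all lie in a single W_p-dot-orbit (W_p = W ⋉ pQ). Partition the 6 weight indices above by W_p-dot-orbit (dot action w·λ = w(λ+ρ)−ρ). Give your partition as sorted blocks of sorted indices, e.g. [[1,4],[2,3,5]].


A_2 Cartan matrix, 2 simple roots permuted; ρ=(1,1).

Each λ_j+ρ reduced to Ā_5; 2-tuples below use C's row order:

    1: (2, 1)
    2: (4, 0)
    3: (2, 2)
    4: (4, 0)
    5: (2, 2)
    6: (1, 0)

Grouping the 6 weights by Ā_5-representative: 4 linkage classes.

[[1], [2, 4], [3, 5], [6]]


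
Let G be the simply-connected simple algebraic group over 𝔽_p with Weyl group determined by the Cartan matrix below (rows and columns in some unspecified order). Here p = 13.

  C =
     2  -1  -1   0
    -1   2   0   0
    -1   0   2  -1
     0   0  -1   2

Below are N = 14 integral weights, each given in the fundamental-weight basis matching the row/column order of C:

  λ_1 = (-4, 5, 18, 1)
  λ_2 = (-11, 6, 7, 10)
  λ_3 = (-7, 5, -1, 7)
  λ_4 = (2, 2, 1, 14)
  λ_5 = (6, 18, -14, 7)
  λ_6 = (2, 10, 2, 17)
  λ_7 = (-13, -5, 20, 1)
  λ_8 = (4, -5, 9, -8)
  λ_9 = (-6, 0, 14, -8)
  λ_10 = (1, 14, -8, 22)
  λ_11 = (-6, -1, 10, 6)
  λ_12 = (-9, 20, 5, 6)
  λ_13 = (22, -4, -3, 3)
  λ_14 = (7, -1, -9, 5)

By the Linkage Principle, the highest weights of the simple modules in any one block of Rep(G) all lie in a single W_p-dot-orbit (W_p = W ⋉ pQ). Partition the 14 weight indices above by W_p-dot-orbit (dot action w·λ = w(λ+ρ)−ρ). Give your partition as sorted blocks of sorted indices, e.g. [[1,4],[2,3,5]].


A_4 Cartan matrix, 4 simple roots permuted; ρ=(1,1,1,1).

Ā_13 reps of the 14 weights (A_4, coords as presented):

  [1] (2, 3, 2, 3) · [2] (2, 3, 2, 3) · [3] (0, 0, 6, 2) · [4] (2, 3, 2, 3) · [5] (0, 0, 6, 2) · [6] (1, 2, 3, 5) · [7] (1, 2, 3, 5) · [8] (1, 2, 3, 5) · [9] (1, 2, 3, 5) · [10] (2, 3, 2, 3) · [11] (0, 0, 6, 2) · [12] (0, 0, 6, 2) · [13] (1, 2, 3, 5) · [14] (0, 0, 6, 2)

3 distinct reps among the 14 weights ⇒ 3 W_13-linkage classes:

[[1, 2, 4, 10], [3, 5, 11, 12, 14], [6, 7, 8, 9, 13]]


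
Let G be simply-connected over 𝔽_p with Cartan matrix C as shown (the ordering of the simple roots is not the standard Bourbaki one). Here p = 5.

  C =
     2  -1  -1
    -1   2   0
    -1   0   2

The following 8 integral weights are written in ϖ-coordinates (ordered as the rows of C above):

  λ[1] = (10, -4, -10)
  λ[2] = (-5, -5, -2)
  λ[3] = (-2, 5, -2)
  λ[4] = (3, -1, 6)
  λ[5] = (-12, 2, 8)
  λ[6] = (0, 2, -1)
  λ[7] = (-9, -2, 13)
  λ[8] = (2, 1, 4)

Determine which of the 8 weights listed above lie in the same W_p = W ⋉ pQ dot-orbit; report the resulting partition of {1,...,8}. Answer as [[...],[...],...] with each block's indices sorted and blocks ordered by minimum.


A_3 Cartan matrix, 3 simple roots permuted; ρ=(1,1,1).

Folding the 8 weights λ_j+ρ into Ā_5 (reps in the given 3-coord order):

  λ_1+ρ ↦ (2, 1, 1)
  λ_2+ρ ↦ (1, 3, 0)
  λ_3+ρ ↦ (1, 3, 0)
  λ_4+ρ ↦ (1, 3, 0)
  λ_5+ρ ↦ (2, 1, 1)
  λ_6+ρ ↦ (1, 3, 0)
  λ_7+ρ ↦ (1, 3, 0)
  λ_8+ρ ↦ (0, 3, 0)

These 8 weights hit 3 W_5-dot-orbits; sizes (2, 5, 1):

[[1, 5], [2, 3, 4, 6, 7], [8]]


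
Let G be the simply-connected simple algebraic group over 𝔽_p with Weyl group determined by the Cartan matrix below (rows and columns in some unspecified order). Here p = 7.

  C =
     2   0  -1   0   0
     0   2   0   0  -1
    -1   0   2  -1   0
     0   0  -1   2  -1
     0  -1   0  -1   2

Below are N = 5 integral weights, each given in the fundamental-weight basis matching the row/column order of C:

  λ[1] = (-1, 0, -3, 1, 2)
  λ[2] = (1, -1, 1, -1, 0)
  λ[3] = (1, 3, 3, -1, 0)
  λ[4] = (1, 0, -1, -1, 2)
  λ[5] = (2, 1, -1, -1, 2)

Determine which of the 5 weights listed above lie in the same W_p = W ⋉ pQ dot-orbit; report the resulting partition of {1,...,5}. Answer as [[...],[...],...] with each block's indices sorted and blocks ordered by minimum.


A_5 Cartan matrix, 5 simple roots permuted; ρ=(1,1,1,1,1).

Folding the 5 weights λ_j+ρ into Ā_7 (reps in the given 5-coord order):

    λ_1+ρ ↦ (2, 1, 0, 0, 3)
    λ_2+ρ ↦ (2, 0, 2, 0, 1)
    λ_3+ρ ↦ (2, 0, 2, 0, 1)
    λ_4+ρ ↦ (2, 1, 0, 0, 3)
    λ_5+ρ ↦ (2, 1, 0, 0, 3)

These 5 weights hit 2 W_7-dot-orbits; sizes (3, 2):

[[1, 4, 5], [2, 3]]


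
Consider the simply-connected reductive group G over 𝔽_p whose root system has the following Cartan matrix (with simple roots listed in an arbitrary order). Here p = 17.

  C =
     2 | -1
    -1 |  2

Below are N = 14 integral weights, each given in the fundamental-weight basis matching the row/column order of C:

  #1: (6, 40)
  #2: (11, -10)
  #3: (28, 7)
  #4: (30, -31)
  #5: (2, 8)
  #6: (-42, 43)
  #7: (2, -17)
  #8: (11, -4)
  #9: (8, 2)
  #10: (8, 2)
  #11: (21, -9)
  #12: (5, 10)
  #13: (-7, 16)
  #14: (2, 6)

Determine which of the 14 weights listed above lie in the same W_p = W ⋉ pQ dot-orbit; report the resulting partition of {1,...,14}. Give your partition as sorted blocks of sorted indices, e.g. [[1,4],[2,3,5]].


Type A_2, rank 2, |W|=6; reorder rows/cols to standard.

W_17-reps of the 14 weights in Ā_17 (same 2-coord order as C):

  [1] (3, 7);  [2] (3, 9);  [3] (3, 9);  [4] (13, 3);  [5] (3, 9);  [6] (3, 7);  [7] (13, 3);  [8] (9, 3);  [9] (9, 3);  [10] (9, 3);  [11] (9, 3);  [12] (6, 11);  [13] (6, 11);  [14] (3, 7)

Linkage partition of the 14 weights (5 classes, p=17):

[[1, 6, 14], [2, 3, 5], [4, 7], [8, 9, 10, 11], [12, 13]]


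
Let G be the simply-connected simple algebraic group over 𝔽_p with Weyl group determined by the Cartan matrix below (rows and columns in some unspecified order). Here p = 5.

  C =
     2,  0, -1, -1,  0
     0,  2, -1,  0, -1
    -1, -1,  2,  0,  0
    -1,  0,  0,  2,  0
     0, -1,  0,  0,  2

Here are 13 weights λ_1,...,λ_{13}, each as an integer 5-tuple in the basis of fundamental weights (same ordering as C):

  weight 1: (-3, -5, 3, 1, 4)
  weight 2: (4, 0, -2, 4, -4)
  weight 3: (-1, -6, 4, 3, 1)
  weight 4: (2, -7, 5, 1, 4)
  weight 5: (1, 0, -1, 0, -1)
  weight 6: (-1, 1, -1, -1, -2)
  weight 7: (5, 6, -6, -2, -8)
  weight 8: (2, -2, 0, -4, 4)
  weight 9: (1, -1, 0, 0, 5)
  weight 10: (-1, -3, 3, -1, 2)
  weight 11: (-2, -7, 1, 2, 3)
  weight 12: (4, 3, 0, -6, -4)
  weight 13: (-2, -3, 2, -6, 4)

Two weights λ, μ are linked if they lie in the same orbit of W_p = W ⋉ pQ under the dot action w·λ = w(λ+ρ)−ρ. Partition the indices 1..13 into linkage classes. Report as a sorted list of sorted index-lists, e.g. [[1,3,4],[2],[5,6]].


Cartan matrix: type A_5 (|W|=720); un-permuting the 5 rows.

λ_j+ρ reflected into Ā_5 (⟨·,θ^∨⟩≤5); 5-tuples as given:

  1: (0, 2, 2, 0, 1) · 2: (0, 2, 2, 0, 1) · 3: (0, 1, 0, 0, 1) · 4: (0, 1, 0, 0, 1) · 5: (2, 1, 0, 1, 0) · 6: (0, 1, 0, 0, 1) · 7: (0, 2, 2, 0, 1) · 8: (0, 1, 0, 0, 1) · 9: (1, 1, 0, 2, 0) · 10: (0, 2, 2, 0, 1) · 11: (2, 1, 0, 1, 0) · 12: (0, 1, 0, 0, 1) · 13: (0, 2, 2, 0, 1)

These 13 weights hit 4 W_5-dot-orbits; sizes (5, 5, 2, 1):

[[1, 2, 7, 10, 13], [3, 4, 6, 8, 12], [5, 11], [9]]


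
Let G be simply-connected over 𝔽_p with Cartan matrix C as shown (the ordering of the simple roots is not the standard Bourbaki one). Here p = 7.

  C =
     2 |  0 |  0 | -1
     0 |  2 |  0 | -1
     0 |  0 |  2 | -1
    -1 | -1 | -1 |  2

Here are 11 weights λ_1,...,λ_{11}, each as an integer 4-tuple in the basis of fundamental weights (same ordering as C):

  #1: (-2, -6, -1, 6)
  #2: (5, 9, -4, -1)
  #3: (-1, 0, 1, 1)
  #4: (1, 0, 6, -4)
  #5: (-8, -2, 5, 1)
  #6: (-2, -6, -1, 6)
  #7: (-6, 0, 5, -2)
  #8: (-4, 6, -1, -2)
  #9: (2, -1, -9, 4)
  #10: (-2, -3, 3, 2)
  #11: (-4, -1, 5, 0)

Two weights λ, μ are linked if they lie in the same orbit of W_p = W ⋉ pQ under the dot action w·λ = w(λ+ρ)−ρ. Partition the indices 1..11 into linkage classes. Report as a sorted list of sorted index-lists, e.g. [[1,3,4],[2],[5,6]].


D_4 Cartan matrix, 4 simple roots permuted; ρ=(1,1,1,1).

Alcove-folded reps (p=7, 11 weights, presented ϖ-order):

  1: (1, 5, 0, 0) · 2: (0, 2, 3, 1) · 3: (0, 1, 2, 2) · 4: (1, 2, 4, 0) · 5: (1, 5, 0, 0) · 6: (1, 5, 0, 0) · 7: (1, 5, 0, 0) · 8: (0, 2, 3, 1) · 9: (1, 2, 4, 0) · 10: (1, 2, 4, 0) · 11: (1, 2, 4, 0)

4 distinct reps among the 11 weights ⇒ 4 W_7-linkage classes:

[[1, 5, 6, 7], [2, 8], [3], [4, 9, 10, 11]]


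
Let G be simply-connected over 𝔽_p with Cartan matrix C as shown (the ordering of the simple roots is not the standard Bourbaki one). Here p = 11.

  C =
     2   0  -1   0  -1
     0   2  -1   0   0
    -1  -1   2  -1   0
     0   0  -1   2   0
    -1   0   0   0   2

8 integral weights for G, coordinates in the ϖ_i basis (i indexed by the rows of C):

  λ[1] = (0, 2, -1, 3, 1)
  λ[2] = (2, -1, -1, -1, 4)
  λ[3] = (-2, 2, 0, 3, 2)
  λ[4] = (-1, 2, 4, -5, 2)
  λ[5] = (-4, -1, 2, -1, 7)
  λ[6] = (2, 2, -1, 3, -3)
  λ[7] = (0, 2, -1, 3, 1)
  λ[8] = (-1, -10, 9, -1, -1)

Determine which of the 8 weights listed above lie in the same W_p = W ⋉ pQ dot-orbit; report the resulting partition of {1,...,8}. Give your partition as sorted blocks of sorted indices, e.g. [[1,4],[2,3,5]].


Dynkin diagram of C (from the 8 off-diagonal −1 entries): D_5.

W_11-reps of the 8 weights in Ā_11 (same 5-coord order as C):

  1: (1, 3, 0, 4, 2);  2: (3, 0, 0, 0, 5);  3: (1, 3, 0, 4, 2);  4: (1, 3, 0, 4, 2);  5: (3, 0, 0, 0, 5);  6: (1, 3, 0, 4, 2);  7: (1, 3, 0, 4, 2);  8: (0, 9, 1, 0, 0)

Linkage partition of the 8 weights (3 classes, p=11):

[[1, 3, 4, 6, 7], [2, 5], [8]]


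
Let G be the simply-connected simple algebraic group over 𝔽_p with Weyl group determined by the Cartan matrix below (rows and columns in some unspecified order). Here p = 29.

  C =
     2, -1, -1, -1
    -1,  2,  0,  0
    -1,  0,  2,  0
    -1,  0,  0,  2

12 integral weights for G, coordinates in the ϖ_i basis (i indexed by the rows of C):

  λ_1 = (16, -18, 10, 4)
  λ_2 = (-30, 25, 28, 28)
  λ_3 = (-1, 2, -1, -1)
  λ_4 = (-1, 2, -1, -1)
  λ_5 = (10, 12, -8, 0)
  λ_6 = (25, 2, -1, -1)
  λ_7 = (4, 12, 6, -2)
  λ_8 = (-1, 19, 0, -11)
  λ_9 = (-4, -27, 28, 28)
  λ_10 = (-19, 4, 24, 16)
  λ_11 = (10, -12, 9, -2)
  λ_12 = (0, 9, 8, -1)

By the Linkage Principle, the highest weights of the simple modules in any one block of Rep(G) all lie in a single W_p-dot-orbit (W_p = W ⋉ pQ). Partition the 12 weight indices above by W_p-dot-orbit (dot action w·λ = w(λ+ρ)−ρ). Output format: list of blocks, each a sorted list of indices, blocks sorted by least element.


C ↔ D_4 under row/col permutation; |W(D_4)| = 192.

W_29-reps of the 12 weights in Ā_29 (same 4-coord order as C):

    [1] (4, 13, 7, 1)
    [2] (0, 3, 0, 0)
    [3] (0, 3, 0, 0)
    [4] (0, 3, 0, 0)
    [5] (4, 13, 7, 1)
    [6] (0, 3, 0, 0)
    [7] (4, 13, 7, 1)
    [8] (1, 10, 9, 0)
    [9] (0, 3, 0, 0)
    [10] (4, 13, 7, 1)
    [11] (1, 10, 9, 0)
    [12] (1, 10, 9, 0)

Partition of {1..12} into 3 W_29-dot-orbits:

[[1, 5, 7, 10], [2, 3, 4, 6, 9], [8, 11, 12]]


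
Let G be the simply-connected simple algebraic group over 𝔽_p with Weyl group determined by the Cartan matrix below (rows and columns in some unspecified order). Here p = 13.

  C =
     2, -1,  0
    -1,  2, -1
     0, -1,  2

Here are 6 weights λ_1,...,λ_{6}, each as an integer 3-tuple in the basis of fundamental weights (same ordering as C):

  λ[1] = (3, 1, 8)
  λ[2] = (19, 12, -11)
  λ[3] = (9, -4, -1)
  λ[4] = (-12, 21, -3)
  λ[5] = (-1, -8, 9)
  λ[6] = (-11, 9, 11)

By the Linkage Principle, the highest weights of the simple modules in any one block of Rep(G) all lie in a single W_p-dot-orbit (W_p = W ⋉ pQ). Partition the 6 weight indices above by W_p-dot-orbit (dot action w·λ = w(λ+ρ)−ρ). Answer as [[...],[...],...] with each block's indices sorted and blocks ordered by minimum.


C ↔ A_3 under row/col permutation; |W(A_3)| = 24.

Alcove-folded reps (p=13, 6 weights, presented ϖ-order):

  λ_1 → (2, 2, 7) · λ_2 → (7, 0, 3) · λ_3 → (7, 0, 3) · λ_4 → (2, 2, 7) · λ_5 → (7, 0, 3) · λ_6 → (1, 0, 3)

These 6 weights hit 3 W_13-dot-orbits; sizes (2, 3, 1):

[[1, 4], [2, 3, 5], [6]]


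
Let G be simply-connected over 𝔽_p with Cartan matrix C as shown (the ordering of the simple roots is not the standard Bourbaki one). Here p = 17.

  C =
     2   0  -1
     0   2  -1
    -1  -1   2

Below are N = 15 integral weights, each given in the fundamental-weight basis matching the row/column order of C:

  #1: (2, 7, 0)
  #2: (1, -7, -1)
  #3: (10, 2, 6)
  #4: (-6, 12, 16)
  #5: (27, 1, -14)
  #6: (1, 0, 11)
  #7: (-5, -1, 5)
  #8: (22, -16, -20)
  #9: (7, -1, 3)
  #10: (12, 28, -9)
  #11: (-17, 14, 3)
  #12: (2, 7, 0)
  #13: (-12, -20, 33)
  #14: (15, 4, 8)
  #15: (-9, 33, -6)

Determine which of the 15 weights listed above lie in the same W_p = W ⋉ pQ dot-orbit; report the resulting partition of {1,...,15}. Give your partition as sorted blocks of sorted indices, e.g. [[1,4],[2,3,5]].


Cartan matrix: type A_3 (|W|=24); un-permuting the 3 rows.

Ā_17 reps of the 15 weights (A_3, coords as presented):

  1: (3, 8, 1);  2: (4, 0, 2);  3: (7, 1, 6);  4: (8, 0, 4);  5: (4, 0, 2);  6: (2, 1, 12);  7: (4, 0, 2);  8: (4, 0, 2);  9: (8, 0, 4);  10: (8, 0, 4);  11: (2, 1, 12);  12: (3, 8, 1);  13: (4, 0, 2);  14: (3, 8, 1);  15: (8, 0, 4)

5 distinct reps among the 15 weights ⇒ 5 W_17-linkage classes:

[[1, 12, 14], [2, 5, 7, 8, 13], [3], [4, 9, 10, 15], [6, 11]]


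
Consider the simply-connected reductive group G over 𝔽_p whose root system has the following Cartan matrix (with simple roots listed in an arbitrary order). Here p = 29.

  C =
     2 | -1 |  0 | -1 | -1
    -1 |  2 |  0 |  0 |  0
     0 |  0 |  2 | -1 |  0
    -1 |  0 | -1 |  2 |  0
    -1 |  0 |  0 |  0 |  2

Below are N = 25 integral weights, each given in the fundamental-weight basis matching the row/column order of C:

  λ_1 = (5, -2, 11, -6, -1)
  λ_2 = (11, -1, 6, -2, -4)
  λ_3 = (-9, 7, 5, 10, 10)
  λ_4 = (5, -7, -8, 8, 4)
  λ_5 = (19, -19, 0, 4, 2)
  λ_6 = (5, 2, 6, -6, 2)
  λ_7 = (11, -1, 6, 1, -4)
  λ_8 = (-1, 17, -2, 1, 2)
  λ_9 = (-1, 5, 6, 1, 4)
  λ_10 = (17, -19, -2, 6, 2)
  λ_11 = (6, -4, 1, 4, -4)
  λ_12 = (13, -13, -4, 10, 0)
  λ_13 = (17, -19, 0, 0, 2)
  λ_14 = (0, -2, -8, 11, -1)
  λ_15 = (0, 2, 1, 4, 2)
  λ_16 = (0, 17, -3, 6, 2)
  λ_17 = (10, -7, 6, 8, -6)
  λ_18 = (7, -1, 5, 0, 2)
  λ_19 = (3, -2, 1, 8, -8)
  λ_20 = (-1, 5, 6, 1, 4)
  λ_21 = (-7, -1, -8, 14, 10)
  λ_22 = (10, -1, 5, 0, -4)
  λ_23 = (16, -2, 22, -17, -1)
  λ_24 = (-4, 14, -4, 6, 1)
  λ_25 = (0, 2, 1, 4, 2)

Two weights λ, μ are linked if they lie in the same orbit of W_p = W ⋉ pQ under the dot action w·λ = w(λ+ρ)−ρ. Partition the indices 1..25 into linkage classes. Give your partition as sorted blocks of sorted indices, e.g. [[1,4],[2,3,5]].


Cartan matrix: type D_5 (|W|=1920); un-permuting the 5 rows.

W_29-reps of the 25 weights in Ā_29 (same 5-coord order as C):

    [1] (0, 1, 7, 5, 0)
    [2] (8, 0, 6, 1, 3)
    [3] (8, 0, 6, 1, 3)
    [4] (0, 6, 7, 2, 5)
    [5] (0, 18, 1, 1, 3)
    [6] (1, 3, 2, 5, 3)
    [7] (8, 0, 6, 1, 3)
    [8] (0, 18, 1, 1, 3)
    [9] (0, 6, 7, 2, 5)
    [10] (0, 18, 1, 1, 3)
    [11] (1, 3, 2, 5, 3)
    [12] (2, 12, 3, 1, 1)
    [13] (0, 18, 1, 1, 3)
    [14] (0, 1, 7, 5, 0)
    [15] (1, 3, 2, 5, 3)
    [16] (0, 18, 1, 1, 3)
    [17] (0, 6, 7, 2, 5)
    [18] (8, 0, 6, 1, 3)
    [19] (1, 3, 2, 5, 3)
    [20] (0, 6, 7, 2, 5)
    [21] (0, 6, 7, 2, 5)
    [22] (8, 0, 6, 1, 3)
    [23] (0, 1, 7, 5, 0)
    [24] (2, 12, 3, 1, 1)
    [25] (1, 3, 2, 5, 3)

Linkage partition of the 25 weights (6 classes, p=29):

[[1, 14, 23], [2, 3, 7, 18, 22], [4, 9, 17, 20, 21], [5, 8, 10, 13, 16], [6, 11, 15, 19, 25], [12, 24]]


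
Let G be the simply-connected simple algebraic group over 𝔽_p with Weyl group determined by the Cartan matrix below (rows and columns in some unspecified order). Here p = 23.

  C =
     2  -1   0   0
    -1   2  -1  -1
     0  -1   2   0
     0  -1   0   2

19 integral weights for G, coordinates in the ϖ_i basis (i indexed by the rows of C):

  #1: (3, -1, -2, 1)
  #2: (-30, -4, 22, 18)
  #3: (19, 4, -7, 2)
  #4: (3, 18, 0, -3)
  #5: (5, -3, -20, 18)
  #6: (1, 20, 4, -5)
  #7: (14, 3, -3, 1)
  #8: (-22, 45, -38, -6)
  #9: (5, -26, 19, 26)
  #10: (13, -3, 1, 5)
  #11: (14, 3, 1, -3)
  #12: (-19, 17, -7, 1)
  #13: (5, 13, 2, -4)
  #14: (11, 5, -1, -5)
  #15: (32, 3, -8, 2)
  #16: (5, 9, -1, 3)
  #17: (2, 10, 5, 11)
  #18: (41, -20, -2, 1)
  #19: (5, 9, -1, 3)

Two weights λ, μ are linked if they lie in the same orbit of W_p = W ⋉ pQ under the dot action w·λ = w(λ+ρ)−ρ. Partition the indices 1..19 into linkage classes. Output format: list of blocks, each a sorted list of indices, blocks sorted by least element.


D_4 Cartan matrix, 4 simple roots permuted; ρ=(1,1,1,1).

Alcove-folded reps (p=23, 19 weights, presented ϖ-order):

  1: (3, 1, 0, 1)
  2: (6, 3, 0, 4)
  3: (15, 2, 1, 2)
  4: (3, 1, 0, 1)
  5: (15, 2, 2, 2)
  6: (3, 1, 0, 1)
  7: (15, 2, 2, 2)
  8: (12, 2, 0, 4)
  9: (15, 2, 1, 2)
  10: (12, 2, 0, 4)
  11: (15, 2, 2, 2)
  12: (12, 2, 0, 4)
  13: (6, 0, 3, 3)
  14: (12, 2, 0, 4)
  15: (6, 3, 0, 4)
  16: (6, 3, 0, 4)
  17: (6, 0, 3, 3)
  18: (3, 1, 0, 1)
  19: (6, 3, 0, 4)

6 distinct reps among the 19 weights ⇒ 6 W_23-linkage classes:

[[1, 4, 6, 18], [2, 15, 16, 19], [3, 9], [5, 7, 11], [8, 10, 12, 14], [13, 17]]


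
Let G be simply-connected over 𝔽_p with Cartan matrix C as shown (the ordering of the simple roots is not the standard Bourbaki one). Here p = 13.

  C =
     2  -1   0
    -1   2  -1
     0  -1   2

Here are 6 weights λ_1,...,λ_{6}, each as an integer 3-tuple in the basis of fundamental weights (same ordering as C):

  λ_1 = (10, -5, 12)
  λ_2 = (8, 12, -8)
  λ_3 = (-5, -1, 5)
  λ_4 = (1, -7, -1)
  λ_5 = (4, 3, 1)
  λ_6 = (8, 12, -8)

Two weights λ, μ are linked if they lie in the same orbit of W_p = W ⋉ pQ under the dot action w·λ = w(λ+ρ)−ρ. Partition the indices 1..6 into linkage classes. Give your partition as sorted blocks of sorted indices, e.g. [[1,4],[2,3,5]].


C ↔ A_3 under row/col permutation; |W(A_3)| = 24.

λ_j+ρ reflected into Ā_13 (⟨·,θ^∨⟩≤13); 3-tuples as given:

  λ_1+ρ ↦ (0, 4, 2);  λ_2+ρ ↦ (0, 4, 2);  λ_3+ρ ↦ (0, 4, 2);  λ_4+ρ ↦ (0, 4, 2);  λ_5+ρ ↦ (5, 4, 2);  λ_6+ρ ↦ (0, 4, 2)

Grouping the 6 weights by Ā_13-representative: 2 linkage classes.

[[1, 2, 3, 4, 6], [5]]


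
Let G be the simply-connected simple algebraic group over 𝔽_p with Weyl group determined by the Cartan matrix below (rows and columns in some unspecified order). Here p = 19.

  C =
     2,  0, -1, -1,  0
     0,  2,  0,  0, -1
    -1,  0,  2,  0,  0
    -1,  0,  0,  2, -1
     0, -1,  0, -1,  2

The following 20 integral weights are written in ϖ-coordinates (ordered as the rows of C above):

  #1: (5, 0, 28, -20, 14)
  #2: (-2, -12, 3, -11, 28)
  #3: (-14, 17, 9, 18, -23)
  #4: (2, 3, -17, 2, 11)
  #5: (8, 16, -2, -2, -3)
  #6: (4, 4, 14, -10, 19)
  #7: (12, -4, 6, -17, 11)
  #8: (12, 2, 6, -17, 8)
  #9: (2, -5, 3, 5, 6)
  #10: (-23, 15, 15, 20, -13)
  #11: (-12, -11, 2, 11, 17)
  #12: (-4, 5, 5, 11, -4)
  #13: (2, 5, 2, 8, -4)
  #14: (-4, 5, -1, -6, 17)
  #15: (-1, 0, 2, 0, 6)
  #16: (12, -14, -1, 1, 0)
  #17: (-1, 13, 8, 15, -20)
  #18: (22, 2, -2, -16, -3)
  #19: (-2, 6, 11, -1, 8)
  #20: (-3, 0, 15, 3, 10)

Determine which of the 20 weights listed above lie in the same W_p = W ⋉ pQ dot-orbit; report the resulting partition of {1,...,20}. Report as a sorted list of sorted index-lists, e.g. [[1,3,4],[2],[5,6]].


Type A_5, rank 5, |W|=720; reorder rows/cols to standard.

λ_j+ρ reflected into Ā_19 (⟨·,θ^∨⟩≤19); 5-tuples as given:

  λ_1 → (3, 1, 0, 10, 2) · λ_2 → (0, 1, 3, 1, 7) · λ_3 → (3, 1, 0, 10, 2) · λ_4 → (3, 1, 0, 10, 2) · λ_5 → (2, 10, 3, 2, 1) · λ_6 → (2, 10, 3, 2, 1) · λ_7 → (3, 3, 3, 6, 3) · λ_8 → (3, 3, 3, 6, 3) · λ_9 → (3, 3, 3, 6, 3) · λ_10 → (3, 1, 0, 10, 2) · λ_11 → (0, 1, 3, 1, 7) · λ_12 → (3, 3, 3, 6, 3) · λ_13 → (3, 3, 3, 6, 3) · λ_14 → (3, 1, 0, 0, 10) · λ_15 → (0, 1, 3, 1, 7) · λ_16 → (3, 1, 0, 10, 2) · λ_17 → (3, 1, 0, 0, 10) · λ_18 → (2, 10, 3, 2, 1) · λ_19 → (0, 1, 3, 1, 7) · λ_20 → (2, 10, 3, 2, 1)

These 20 weights hit 5 W_19-dot-orbits; sizes (5, 4, 4, 5, 2):

[[1, 3, 4, 10, 16], [2, 11, 15, 19], [5, 6, 18, 20], [7, 8, 9, 12, 13], [14, 17]]


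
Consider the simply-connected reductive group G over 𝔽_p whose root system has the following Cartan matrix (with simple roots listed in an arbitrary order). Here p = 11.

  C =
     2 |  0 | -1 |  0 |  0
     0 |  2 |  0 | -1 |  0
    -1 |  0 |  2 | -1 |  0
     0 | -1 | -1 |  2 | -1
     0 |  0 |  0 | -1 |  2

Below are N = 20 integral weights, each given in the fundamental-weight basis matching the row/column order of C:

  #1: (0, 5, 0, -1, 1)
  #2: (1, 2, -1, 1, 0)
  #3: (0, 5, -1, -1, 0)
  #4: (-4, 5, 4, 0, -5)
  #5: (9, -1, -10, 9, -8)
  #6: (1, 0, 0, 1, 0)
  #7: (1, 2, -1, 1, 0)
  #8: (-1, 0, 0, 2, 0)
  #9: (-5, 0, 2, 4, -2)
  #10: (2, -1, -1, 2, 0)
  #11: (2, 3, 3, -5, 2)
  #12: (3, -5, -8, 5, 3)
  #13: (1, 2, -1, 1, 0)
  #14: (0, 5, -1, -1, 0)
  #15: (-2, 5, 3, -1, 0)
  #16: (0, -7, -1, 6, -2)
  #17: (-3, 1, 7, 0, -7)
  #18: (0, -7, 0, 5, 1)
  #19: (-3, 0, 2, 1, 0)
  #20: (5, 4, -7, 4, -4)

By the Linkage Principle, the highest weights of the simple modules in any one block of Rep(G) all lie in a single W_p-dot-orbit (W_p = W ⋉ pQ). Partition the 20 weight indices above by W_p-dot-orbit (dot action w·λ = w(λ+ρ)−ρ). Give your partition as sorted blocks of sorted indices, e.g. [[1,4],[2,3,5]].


Cartan matrix: type D_5 (|W|=1920); un-permuting the 5 rows.

Each λ_j+ρ reduced to Ā_11; 5-tuples below use C's row order:

  1: (1, 6, 1, 0, 2);  2: (2, 3, 0, 2, 1);  3: (1, 6, 0, 0, 1);  4: (2, 3, 0, 2, 1);  5: (1, 6, 0, 0, 1);  6: (2, 1, 1, 2, 1);  7: (2, 3, 0, 2, 1);  8: (0, 1, 1, 3, 1);  9: (2, 1, 1, 2, 1);  10: (3, 0, 0, 3, 1);  11: (3, 0, 0, 3, 1);  12: (2, 1, 1, 2, 1);  13: (2, 3, 0, 2, 1);  14: (1, 6, 0, 0, 1);  15: (1, 6, 0, 0, 1);  16: (1, 6, 0, 0, 1);  17: (2, 3, 0, 2, 1);  18: (1, 6, 1, 0, 2);  19: (2, 1, 1, 2, 1);  20: (0, 1, 1, 3, 1)

Grouping the 20 weights by Ā_11-representative: 6 linkage classes.

[[1, 18], [2, 4, 7, 13, 17], [3, 5, 14, 15, 16], [6, 9, 12, 19], [8, 20], [10, 11]]


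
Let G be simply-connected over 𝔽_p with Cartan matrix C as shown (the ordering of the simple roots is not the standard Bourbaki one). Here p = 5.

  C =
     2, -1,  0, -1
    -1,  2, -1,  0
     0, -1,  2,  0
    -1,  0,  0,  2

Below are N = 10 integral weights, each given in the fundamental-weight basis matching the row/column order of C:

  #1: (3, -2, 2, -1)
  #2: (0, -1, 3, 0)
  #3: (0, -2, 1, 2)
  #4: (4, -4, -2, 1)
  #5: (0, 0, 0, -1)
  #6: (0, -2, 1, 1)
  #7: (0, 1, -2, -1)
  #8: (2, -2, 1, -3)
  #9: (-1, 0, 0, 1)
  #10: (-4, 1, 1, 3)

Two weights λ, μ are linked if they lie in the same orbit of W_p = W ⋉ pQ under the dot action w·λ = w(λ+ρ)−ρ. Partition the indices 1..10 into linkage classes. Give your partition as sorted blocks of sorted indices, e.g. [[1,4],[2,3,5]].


A_4 Cartan matrix, 4 simple roots permuted; ρ=(1,1,1,1).

λ_j+ρ reflected into Ā_5 (⟨·,θ^∨⟩≤5); 4-tuples as given:

  λ_1+ρ ↦ (2, 1, 1, 1)
  λ_2+ρ ↦ (1, 0, 3, 0)
  λ_3+ρ ↦ (0, 1, 1, 3)
  λ_4+ρ ↦ (1, 1, 1, 0)
  λ_5+ρ ↦ (1, 1, 1, 0)
  λ_6+ρ ↦ (0, 1, 1, 2)
  λ_7+ρ ↦ (1, 1, 1, 0)
  λ_8+ρ ↦ (0, 1, 1, 2)
  λ_9+ρ ↦ (0, 1, 1, 2)
  λ_10+ρ ↦ (2, 1, 1, 1)

Partition of {1..10} into 5 W_5-dot-orbits:

[[1, 10], [2], [3], [4, 5, 7], [6, 8, 9]]


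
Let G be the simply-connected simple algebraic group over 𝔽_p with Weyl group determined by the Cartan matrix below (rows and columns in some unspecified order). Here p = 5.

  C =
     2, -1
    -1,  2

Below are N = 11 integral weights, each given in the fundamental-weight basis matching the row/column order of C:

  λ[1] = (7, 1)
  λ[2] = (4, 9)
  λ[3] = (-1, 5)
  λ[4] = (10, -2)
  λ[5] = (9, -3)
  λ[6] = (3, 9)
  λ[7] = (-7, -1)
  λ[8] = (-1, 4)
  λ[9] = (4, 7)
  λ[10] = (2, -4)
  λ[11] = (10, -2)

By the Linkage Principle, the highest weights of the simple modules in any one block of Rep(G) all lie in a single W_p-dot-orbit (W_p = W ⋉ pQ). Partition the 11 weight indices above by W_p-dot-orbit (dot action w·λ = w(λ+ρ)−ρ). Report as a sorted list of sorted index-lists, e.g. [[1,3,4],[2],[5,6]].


Root system A_2: the 2×2 matrix C matches after relabeling.

Each λ_j+ρ reduced to Ā_5; 2-tuples below use C's row order:

  1: (0, 3)
  2: (0, 5)
  3: (1, 4)
  4: (1, 4)
  5: (0, 3)
  6: (1, 4)
  7: (1, 4)
  8: (0, 5)
  9: (0, 3)
  10: (0, 3)
  11: (1, 4)

3 distinct reps among the 11 weights ⇒ 3 W_5-linkage classes:

[[1, 5, 9, 10], [2, 8], [3, 4, 6, 7, 11]]


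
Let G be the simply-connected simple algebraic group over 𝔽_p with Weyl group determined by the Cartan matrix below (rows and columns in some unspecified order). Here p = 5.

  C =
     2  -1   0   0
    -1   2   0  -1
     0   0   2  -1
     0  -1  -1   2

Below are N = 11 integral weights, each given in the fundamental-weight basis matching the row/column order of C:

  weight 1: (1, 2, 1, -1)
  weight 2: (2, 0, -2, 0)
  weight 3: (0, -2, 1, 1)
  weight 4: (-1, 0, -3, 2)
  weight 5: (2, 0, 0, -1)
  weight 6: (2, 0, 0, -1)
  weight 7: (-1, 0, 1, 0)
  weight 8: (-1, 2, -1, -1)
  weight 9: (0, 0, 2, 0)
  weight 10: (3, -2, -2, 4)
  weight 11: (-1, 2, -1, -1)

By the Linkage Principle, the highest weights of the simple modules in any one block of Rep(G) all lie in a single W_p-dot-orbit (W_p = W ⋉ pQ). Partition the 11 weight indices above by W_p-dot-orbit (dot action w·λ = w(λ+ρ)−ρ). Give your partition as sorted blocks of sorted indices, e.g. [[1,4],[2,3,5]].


Root system A_4: the 4×4 matrix C matches after relabeling.

Alcove-folded reps (p=5, 11 weights, presented ϖ-order):

  λ_1 → (0, 3, 0, 0)
  λ_2 → (3, 1, 1, 0)
  λ_3 → (0, 1, 2, 1)
  λ_4 → (0, 1, 2, 1)
  λ_5 → (3, 1, 1, 0)
  λ_6 → (3, 1, 1, 0)
  λ_7 → (0, 1, 2, 1)
  λ_8 → (0, 3, 0, 0)
  λ_9 → (0, 1, 2, 1)
  λ_10 → (0, 1, 2, 1)
  λ_11 → (0, 3, 0, 0)

Linkage partition of the 11 weights (3 classes, p=5):

[[1, 8, 11], [2, 5, 6], [3, 4, 7, 9, 10]]


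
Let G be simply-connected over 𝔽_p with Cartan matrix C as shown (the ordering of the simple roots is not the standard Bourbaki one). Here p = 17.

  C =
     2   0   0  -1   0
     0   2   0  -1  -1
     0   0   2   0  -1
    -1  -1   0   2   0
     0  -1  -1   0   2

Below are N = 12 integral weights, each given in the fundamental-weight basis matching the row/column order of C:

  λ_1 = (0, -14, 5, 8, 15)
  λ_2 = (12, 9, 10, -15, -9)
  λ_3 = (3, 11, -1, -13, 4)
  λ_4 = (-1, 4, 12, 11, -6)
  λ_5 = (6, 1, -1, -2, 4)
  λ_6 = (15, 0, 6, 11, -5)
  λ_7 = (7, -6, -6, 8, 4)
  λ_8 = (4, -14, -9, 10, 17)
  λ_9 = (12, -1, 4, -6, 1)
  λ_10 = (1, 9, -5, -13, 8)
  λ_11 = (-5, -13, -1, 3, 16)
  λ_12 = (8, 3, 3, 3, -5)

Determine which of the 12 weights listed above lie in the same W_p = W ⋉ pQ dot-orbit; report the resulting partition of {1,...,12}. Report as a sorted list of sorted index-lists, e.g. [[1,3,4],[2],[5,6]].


Type A_5, rank 5, |W|=720; reorder rows/cols to standard.

Each λ_j+ρ reduced to Ā_17; 5-tuples below use C's row order:

  λ_1 → (1, 8, 1, 1, 3);  λ_2 → (1, 8, 1, 1, 3);  λ_3 → (8, 0, 0, 4, 5);  λ_4 → (8, 0, 0, 4, 5);  λ_5 → (6, 1, 0, 1, 5);  λ_6 → (1, 8, 1, 1, 3);  λ_7 → (8, 0, 0, 4, 5);  λ_8 → (1, 8, 1, 1, 3);  λ_9 → (8, 2, 2, 0, 3);  λ_10 → (8, 2, 2, 0, 3);  λ_11 → (8, 0, 0, 4, 5);  λ_12 → (9, 0, 0, 4, 4)

Partition of {1..12} into 5 W_17-dot-orbits:

[[1, 2, 6, 8], [3, 4, 7, 11], [5], [9, 10], [12]]


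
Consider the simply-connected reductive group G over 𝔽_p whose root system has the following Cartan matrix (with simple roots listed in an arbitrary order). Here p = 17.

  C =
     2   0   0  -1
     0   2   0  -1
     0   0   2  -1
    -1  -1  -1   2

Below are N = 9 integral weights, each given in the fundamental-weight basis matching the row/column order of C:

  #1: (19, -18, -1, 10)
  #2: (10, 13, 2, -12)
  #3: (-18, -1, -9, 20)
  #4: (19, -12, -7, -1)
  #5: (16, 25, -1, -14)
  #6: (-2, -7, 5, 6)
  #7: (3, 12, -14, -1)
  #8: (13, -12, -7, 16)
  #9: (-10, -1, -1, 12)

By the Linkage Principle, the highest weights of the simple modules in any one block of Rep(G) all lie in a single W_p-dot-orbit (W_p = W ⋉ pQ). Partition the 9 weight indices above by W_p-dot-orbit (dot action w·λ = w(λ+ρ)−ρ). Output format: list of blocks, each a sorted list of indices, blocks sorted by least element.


Dynkin diagram of C (from the 6 off-diagonal −1 entries): D_4.

Each λ_j+ρ reduced to Ā_17; 4-tuples below use C's row order:

  λ_1 → (0, 3, 8, 3) · λ_2 → (0, 3, 8, 3) · λ_3 → (9, 0, 0, 4) · λ_4 → (0, 3, 8, 3) · λ_5 → (9, 0, 0, 4) · λ_6 → (1, 6, 6, 0) · λ_7 → (9, 0, 0, 4) · λ_8 → (0, 3, 8, 3) · λ_9 → (9, 0, 0, 4)

3 distinct reps among the 9 weights ⇒ 3 W_17-linkage classes:

[[1, 2, 4, 8], [3, 5, 7, 9], [6]]


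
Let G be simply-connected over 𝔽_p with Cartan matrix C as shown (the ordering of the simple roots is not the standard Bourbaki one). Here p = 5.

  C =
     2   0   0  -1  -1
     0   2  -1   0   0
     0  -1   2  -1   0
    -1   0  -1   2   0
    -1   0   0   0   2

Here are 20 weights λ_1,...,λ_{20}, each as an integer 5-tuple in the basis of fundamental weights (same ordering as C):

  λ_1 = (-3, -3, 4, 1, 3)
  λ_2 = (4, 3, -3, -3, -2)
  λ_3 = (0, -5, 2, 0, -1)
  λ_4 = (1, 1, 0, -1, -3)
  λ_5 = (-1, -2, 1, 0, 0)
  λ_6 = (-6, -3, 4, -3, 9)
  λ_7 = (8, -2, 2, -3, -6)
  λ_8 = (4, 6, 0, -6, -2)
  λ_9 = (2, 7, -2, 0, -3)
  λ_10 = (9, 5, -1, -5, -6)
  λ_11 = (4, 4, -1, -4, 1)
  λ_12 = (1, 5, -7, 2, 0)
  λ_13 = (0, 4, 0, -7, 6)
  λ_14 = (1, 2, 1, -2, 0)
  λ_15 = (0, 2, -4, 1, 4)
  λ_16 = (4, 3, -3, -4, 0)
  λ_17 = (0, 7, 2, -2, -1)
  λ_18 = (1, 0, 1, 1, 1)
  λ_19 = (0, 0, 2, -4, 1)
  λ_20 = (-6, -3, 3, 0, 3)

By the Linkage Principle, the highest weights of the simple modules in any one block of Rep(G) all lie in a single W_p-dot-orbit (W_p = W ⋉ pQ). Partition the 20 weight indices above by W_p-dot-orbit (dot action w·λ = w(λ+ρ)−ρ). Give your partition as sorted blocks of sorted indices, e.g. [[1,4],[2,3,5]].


Cartan matrix: type A_5 (|W|=720); un-permuting the 5 rows.

Each λ_j+ρ reduced to Ā_5; 5-tuples below use C's row order:

  1: (0, 2, 1, 0, 2) · 2: (0, 0, 2, 2, 1) · 3: (1, 3, 1, 0, 0) · 4: (0, 2, 1, 0, 2) · 5: (0, 1, 1, 1, 1) · 6: (0, 2, 1, 0, 2) · 7: (0, 0, 2, 2, 0) · 8: (0, 0, 2, 2, 1) · 9: (0, 1, 1, 1, 1) · 10: (1, 3, 1, 0, 0) · 11: (0, 2, 1, 0, 2) · 12: (0, 0, 2, 2, 0) · 13: (0, 0, 2, 2, 0) · 14: (0, 1, 1, 1, 1) · 15: (0, 2, 1, 0, 2) · 16: (0, 0, 2, 2, 0) · 17: (0, 0, 2, 2, 1) · 18: (0, 1, 1, 1, 1) · 19: (2, 1, 0, 1, 0) · 20: (0, 0, 2, 2, 1)

The 20 indices split into 6 linkage classes (same alcove rep ⇔ same W_5-dot-orbit):

[[1, 4, 6, 11, 15], [2, 8, 17, 20], [3, 10], [5, 9, 14, 18], [7, 12, 13, 16], [19]]
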